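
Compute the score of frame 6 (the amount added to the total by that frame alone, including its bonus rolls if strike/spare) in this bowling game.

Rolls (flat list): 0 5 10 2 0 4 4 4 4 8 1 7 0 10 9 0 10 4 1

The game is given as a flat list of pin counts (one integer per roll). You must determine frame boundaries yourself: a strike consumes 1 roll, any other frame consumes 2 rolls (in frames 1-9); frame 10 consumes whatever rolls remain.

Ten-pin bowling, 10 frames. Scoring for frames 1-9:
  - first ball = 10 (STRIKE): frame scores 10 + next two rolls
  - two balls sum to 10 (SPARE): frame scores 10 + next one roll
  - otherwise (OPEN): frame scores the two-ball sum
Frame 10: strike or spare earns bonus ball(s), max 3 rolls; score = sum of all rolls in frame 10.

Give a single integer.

Frame 1: OPEN (0+5=5). Cumulative: 5
Frame 2: STRIKE. 10 + next two rolls (2+0) = 12. Cumulative: 17
Frame 3: OPEN (2+0=2). Cumulative: 19
Frame 4: OPEN (4+4=8). Cumulative: 27
Frame 5: OPEN (4+4=8). Cumulative: 35
Frame 6: OPEN (8+1=9). Cumulative: 44
Frame 7: OPEN (7+0=7). Cumulative: 51
Frame 8: STRIKE. 10 + next two rolls (9+0) = 19. Cumulative: 70

Answer: 9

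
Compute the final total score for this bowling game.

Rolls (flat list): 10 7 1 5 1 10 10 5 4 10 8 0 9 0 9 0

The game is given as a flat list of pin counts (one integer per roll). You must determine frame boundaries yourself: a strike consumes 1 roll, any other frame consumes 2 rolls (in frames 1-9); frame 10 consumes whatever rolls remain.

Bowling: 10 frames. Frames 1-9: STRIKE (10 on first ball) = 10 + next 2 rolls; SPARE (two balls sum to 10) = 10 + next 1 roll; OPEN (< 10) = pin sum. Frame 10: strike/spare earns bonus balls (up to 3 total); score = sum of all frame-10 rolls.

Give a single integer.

Answer: 129

Derivation:
Frame 1: STRIKE. 10 + next two rolls (7+1) = 18. Cumulative: 18
Frame 2: OPEN (7+1=8). Cumulative: 26
Frame 3: OPEN (5+1=6). Cumulative: 32
Frame 4: STRIKE. 10 + next two rolls (10+5) = 25. Cumulative: 57
Frame 5: STRIKE. 10 + next two rolls (5+4) = 19. Cumulative: 76
Frame 6: OPEN (5+4=9). Cumulative: 85
Frame 7: STRIKE. 10 + next two rolls (8+0) = 18. Cumulative: 103
Frame 8: OPEN (8+0=8). Cumulative: 111
Frame 9: OPEN (9+0=9). Cumulative: 120
Frame 10: OPEN. Sum of all frame-10 rolls (9+0) = 9. Cumulative: 129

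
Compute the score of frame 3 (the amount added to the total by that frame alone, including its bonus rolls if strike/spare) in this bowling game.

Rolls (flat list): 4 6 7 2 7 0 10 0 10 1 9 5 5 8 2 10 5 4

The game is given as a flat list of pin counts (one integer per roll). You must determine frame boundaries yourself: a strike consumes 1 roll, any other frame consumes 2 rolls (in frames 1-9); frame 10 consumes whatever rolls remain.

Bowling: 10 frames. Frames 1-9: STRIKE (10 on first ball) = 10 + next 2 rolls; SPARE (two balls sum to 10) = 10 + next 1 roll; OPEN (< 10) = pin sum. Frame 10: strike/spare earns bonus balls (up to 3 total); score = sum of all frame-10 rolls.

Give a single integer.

Frame 1: SPARE (4+6=10). 10 + next roll (7) = 17. Cumulative: 17
Frame 2: OPEN (7+2=9). Cumulative: 26
Frame 3: OPEN (7+0=7). Cumulative: 33
Frame 4: STRIKE. 10 + next two rolls (0+10) = 20. Cumulative: 53
Frame 5: SPARE (0+10=10). 10 + next roll (1) = 11. Cumulative: 64

Answer: 7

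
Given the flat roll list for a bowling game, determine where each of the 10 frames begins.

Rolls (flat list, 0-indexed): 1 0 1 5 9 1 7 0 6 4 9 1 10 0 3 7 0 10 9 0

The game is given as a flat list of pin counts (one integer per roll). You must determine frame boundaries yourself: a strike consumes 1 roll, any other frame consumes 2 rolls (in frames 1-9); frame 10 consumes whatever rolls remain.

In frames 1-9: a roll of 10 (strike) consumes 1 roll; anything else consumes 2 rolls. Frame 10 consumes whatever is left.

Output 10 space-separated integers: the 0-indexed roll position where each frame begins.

Answer: 0 2 4 6 8 10 12 13 15 17

Derivation:
Frame 1 starts at roll index 0: rolls=1,0 (sum=1), consumes 2 rolls
Frame 2 starts at roll index 2: rolls=1,5 (sum=6), consumes 2 rolls
Frame 3 starts at roll index 4: rolls=9,1 (sum=10), consumes 2 rolls
Frame 4 starts at roll index 6: rolls=7,0 (sum=7), consumes 2 rolls
Frame 5 starts at roll index 8: rolls=6,4 (sum=10), consumes 2 rolls
Frame 6 starts at roll index 10: rolls=9,1 (sum=10), consumes 2 rolls
Frame 7 starts at roll index 12: roll=10 (strike), consumes 1 roll
Frame 8 starts at roll index 13: rolls=0,3 (sum=3), consumes 2 rolls
Frame 9 starts at roll index 15: rolls=7,0 (sum=7), consumes 2 rolls
Frame 10 starts at roll index 17: 3 remaining rolls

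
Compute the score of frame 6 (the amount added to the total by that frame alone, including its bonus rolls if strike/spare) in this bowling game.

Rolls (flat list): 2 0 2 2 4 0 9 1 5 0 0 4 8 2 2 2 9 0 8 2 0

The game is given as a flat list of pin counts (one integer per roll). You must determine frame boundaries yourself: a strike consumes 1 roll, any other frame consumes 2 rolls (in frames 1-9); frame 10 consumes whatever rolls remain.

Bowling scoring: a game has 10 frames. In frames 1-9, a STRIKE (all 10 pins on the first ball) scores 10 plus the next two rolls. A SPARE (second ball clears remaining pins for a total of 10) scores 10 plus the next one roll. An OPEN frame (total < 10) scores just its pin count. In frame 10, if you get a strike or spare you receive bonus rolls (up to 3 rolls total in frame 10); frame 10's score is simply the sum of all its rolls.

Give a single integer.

Frame 1: OPEN (2+0=2). Cumulative: 2
Frame 2: OPEN (2+2=4). Cumulative: 6
Frame 3: OPEN (4+0=4). Cumulative: 10
Frame 4: SPARE (9+1=10). 10 + next roll (5) = 15. Cumulative: 25
Frame 5: OPEN (5+0=5). Cumulative: 30
Frame 6: OPEN (0+4=4). Cumulative: 34
Frame 7: SPARE (8+2=10). 10 + next roll (2) = 12. Cumulative: 46
Frame 8: OPEN (2+2=4). Cumulative: 50

Answer: 4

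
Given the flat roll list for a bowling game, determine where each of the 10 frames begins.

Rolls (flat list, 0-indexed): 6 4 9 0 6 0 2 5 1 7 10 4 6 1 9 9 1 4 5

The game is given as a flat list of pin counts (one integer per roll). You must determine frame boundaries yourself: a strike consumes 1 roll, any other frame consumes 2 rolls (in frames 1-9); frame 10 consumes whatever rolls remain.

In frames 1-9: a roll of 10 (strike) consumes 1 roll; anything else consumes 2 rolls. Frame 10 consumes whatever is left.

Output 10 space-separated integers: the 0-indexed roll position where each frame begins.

Frame 1 starts at roll index 0: rolls=6,4 (sum=10), consumes 2 rolls
Frame 2 starts at roll index 2: rolls=9,0 (sum=9), consumes 2 rolls
Frame 3 starts at roll index 4: rolls=6,0 (sum=6), consumes 2 rolls
Frame 4 starts at roll index 6: rolls=2,5 (sum=7), consumes 2 rolls
Frame 5 starts at roll index 8: rolls=1,7 (sum=8), consumes 2 rolls
Frame 6 starts at roll index 10: roll=10 (strike), consumes 1 roll
Frame 7 starts at roll index 11: rolls=4,6 (sum=10), consumes 2 rolls
Frame 8 starts at roll index 13: rolls=1,9 (sum=10), consumes 2 rolls
Frame 9 starts at roll index 15: rolls=9,1 (sum=10), consumes 2 rolls
Frame 10 starts at roll index 17: 2 remaining rolls

Answer: 0 2 4 6 8 10 11 13 15 17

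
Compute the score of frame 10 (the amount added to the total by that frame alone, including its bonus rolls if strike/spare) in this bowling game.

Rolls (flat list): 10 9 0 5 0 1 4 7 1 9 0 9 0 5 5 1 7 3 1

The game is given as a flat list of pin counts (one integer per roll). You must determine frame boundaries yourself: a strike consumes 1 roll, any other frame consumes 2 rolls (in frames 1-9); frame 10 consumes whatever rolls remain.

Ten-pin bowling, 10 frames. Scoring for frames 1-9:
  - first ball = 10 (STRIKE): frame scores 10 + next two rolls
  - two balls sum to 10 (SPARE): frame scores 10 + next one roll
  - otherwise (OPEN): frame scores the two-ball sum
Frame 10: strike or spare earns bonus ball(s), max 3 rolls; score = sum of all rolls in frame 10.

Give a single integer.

Frame 1: STRIKE. 10 + next two rolls (9+0) = 19. Cumulative: 19
Frame 2: OPEN (9+0=9). Cumulative: 28
Frame 3: OPEN (5+0=5). Cumulative: 33
Frame 4: OPEN (1+4=5). Cumulative: 38
Frame 5: OPEN (7+1=8). Cumulative: 46
Frame 6: OPEN (9+0=9). Cumulative: 55
Frame 7: OPEN (9+0=9). Cumulative: 64
Frame 8: SPARE (5+5=10). 10 + next roll (1) = 11. Cumulative: 75
Frame 9: OPEN (1+7=8). Cumulative: 83
Frame 10: OPEN. Sum of all frame-10 rolls (3+1) = 4. Cumulative: 87

Answer: 4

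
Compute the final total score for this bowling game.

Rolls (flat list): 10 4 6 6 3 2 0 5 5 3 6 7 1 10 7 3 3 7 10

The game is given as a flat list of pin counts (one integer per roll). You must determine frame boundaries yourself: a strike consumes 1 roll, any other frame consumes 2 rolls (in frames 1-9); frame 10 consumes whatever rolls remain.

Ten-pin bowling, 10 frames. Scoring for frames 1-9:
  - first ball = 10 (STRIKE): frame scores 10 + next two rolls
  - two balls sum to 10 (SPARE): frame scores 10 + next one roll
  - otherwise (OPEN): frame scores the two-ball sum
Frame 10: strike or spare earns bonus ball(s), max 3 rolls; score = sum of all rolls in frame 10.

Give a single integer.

Answer: 130

Derivation:
Frame 1: STRIKE. 10 + next two rolls (4+6) = 20. Cumulative: 20
Frame 2: SPARE (4+6=10). 10 + next roll (6) = 16. Cumulative: 36
Frame 3: OPEN (6+3=9). Cumulative: 45
Frame 4: OPEN (2+0=2). Cumulative: 47
Frame 5: SPARE (5+5=10). 10 + next roll (3) = 13. Cumulative: 60
Frame 6: OPEN (3+6=9). Cumulative: 69
Frame 7: OPEN (7+1=8). Cumulative: 77
Frame 8: STRIKE. 10 + next two rolls (7+3) = 20. Cumulative: 97
Frame 9: SPARE (7+3=10). 10 + next roll (3) = 13. Cumulative: 110
Frame 10: SPARE. Sum of all frame-10 rolls (3+7+10) = 20. Cumulative: 130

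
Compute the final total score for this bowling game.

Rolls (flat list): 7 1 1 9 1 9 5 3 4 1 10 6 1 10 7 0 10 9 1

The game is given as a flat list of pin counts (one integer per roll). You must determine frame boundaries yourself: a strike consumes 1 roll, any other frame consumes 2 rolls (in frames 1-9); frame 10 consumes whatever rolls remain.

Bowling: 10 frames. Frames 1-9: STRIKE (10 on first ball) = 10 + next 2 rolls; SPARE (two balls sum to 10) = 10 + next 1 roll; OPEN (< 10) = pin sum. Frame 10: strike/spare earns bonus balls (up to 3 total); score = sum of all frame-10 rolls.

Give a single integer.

Frame 1: OPEN (7+1=8). Cumulative: 8
Frame 2: SPARE (1+9=10). 10 + next roll (1) = 11. Cumulative: 19
Frame 3: SPARE (1+9=10). 10 + next roll (5) = 15. Cumulative: 34
Frame 4: OPEN (5+3=8). Cumulative: 42
Frame 5: OPEN (4+1=5). Cumulative: 47
Frame 6: STRIKE. 10 + next two rolls (6+1) = 17. Cumulative: 64
Frame 7: OPEN (6+1=7). Cumulative: 71
Frame 8: STRIKE. 10 + next two rolls (7+0) = 17. Cumulative: 88
Frame 9: OPEN (7+0=7). Cumulative: 95
Frame 10: STRIKE. Sum of all frame-10 rolls (10+9+1) = 20. Cumulative: 115

Answer: 115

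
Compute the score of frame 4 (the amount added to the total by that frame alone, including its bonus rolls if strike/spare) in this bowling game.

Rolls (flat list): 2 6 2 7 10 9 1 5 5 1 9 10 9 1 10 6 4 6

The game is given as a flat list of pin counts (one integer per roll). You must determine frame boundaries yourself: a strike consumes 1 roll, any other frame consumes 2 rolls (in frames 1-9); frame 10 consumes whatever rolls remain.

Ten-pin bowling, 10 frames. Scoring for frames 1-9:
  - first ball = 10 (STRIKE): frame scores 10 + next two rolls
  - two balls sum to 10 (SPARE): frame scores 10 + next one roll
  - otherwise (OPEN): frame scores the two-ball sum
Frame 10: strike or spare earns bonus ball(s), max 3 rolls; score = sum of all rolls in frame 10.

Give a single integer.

Frame 1: OPEN (2+6=8). Cumulative: 8
Frame 2: OPEN (2+7=9). Cumulative: 17
Frame 3: STRIKE. 10 + next two rolls (9+1) = 20. Cumulative: 37
Frame 4: SPARE (9+1=10). 10 + next roll (5) = 15. Cumulative: 52
Frame 5: SPARE (5+5=10). 10 + next roll (1) = 11. Cumulative: 63
Frame 6: SPARE (1+9=10). 10 + next roll (10) = 20. Cumulative: 83

Answer: 15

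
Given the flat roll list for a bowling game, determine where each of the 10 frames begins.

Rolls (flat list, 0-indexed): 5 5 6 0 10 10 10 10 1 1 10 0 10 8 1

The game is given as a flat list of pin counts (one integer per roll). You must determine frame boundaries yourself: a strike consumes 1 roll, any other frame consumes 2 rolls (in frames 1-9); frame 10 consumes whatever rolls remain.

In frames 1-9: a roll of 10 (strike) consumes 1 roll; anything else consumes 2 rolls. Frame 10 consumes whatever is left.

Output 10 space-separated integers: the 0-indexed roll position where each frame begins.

Frame 1 starts at roll index 0: rolls=5,5 (sum=10), consumes 2 rolls
Frame 2 starts at roll index 2: rolls=6,0 (sum=6), consumes 2 rolls
Frame 3 starts at roll index 4: roll=10 (strike), consumes 1 roll
Frame 4 starts at roll index 5: roll=10 (strike), consumes 1 roll
Frame 5 starts at roll index 6: roll=10 (strike), consumes 1 roll
Frame 6 starts at roll index 7: roll=10 (strike), consumes 1 roll
Frame 7 starts at roll index 8: rolls=1,1 (sum=2), consumes 2 rolls
Frame 8 starts at roll index 10: roll=10 (strike), consumes 1 roll
Frame 9 starts at roll index 11: rolls=0,10 (sum=10), consumes 2 rolls
Frame 10 starts at roll index 13: 2 remaining rolls

Answer: 0 2 4 5 6 7 8 10 11 13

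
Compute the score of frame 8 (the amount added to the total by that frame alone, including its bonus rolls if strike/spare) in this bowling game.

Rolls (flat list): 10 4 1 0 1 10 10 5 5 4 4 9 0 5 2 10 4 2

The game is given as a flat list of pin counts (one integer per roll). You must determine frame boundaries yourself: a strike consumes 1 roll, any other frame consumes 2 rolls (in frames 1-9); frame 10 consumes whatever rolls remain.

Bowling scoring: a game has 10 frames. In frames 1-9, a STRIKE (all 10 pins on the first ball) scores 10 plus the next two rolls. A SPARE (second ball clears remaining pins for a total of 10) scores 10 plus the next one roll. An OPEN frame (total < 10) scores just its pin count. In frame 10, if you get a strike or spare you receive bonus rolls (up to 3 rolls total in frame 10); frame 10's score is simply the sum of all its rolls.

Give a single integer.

Frame 1: STRIKE. 10 + next two rolls (4+1) = 15. Cumulative: 15
Frame 2: OPEN (4+1=5). Cumulative: 20
Frame 3: OPEN (0+1=1). Cumulative: 21
Frame 4: STRIKE. 10 + next two rolls (10+5) = 25. Cumulative: 46
Frame 5: STRIKE. 10 + next two rolls (5+5) = 20. Cumulative: 66
Frame 6: SPARE (5+5=10). 10 + next roll (4) = 14. Cumulative: 80
Frame 7: OPEN (4+4=8). Cumulative: 88
Frame 8: OPEN (9+0=9). Cumulative: 97
Frame 9: OPEN (5+2=7). Cumulative: 104
Frame 10: STRIKE. Sum of all frame-10 rolls (10+4+2) = 16. Cumulative: 120

Answer: 9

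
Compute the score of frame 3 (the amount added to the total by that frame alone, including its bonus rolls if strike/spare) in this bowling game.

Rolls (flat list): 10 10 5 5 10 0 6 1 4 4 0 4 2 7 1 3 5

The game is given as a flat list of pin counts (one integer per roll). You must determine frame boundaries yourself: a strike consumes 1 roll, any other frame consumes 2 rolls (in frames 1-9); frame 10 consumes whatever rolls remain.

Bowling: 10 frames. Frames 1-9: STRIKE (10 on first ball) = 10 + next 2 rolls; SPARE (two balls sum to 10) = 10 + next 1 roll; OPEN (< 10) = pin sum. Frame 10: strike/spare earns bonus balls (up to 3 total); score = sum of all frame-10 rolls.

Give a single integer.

Answer: 20

Derivation:
Frame 1: STRIKE. 10 + next two rolls (10+5) = 25. Cumulative: 25
Frame 2: STRIKE. 10 + next two rolls (5+5) = 20. Cumulative: 45
Frame 3: SPARE (5+5=10). 10 + next roll (10) = 20. Cumulative: 65
Frame 4: STRIKE. 10 + next two rolls (0+6) = 16. Cumulative: 81
Frame 5: OPEN (0+6=6). Cumulative: 87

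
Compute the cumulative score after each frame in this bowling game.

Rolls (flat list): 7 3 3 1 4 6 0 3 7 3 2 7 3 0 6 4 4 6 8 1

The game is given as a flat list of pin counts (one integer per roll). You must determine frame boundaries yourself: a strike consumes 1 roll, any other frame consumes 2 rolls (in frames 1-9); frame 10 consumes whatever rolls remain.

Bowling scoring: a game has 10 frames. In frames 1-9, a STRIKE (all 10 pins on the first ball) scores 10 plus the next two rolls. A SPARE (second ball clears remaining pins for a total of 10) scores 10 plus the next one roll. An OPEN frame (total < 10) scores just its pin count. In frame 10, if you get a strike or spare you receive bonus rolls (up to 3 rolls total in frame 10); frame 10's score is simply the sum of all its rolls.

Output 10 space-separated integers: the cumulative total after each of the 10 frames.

Frame 1: SPARE (7+3=10). 10 + next roll (3) = 13. Cumulative: 13
Frame 2: OPEN (3+1=4). Cumulative: 17
Frame 3: SPARE (4+6=10). 10 + next roll (0) = 10. Cumulative: 27
Frame 4: OPEN (0+3=3). Cumulative: 30
Frame 5: SPARE (7+3=10). 10 + next roll (2) = 12. Cumulative: 42
Frame 6: OPEN (2+7=9). Cumulative: 51
Frame 7: OPEN (3+0=3). Cumulative: 54
Frame 8: SPARE (6+4=10). 10 + next roll (4) = 14. Cumulative: 68
Frame 9: SPARE (4+6=10). 10 + next roll (8) = 18. Cumulative: 86
Frame 10: OPEN. Sum of all frame-10 rolls (8+1) = 9. Cumulative: 95

Answer: 13 17 27 30 42 51 54 68 86 95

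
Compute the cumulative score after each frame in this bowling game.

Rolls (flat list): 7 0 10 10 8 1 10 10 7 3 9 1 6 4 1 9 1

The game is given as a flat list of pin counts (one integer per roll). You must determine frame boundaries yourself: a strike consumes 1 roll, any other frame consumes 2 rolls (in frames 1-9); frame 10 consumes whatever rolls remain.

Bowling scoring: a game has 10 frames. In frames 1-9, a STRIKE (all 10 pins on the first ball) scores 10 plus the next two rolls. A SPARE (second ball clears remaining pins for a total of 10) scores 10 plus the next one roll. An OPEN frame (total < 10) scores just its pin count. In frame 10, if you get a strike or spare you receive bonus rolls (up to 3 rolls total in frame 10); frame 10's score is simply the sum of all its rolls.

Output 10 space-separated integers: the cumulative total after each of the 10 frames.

Frame 1: OPEN (7+0=7). Cumulative: 7
Frame 2: STRIKE. 10 + next two rolls (10+8) = 28. Cumulative: 35
Frame 3: STRIKE. 10 + next two rolls (8+1) = 19. Cumulative: 54
Frame 4: OPEN (8+1=9). Cumulative: 63
Frame 5: STRIKE. 10 + next two rolls (10+7) = 27. Cumulative: 90
Frame 6: STRIKE. 10 + next two rolls (7+3) = 20. Cumulative: 110
Frame 7: SPARE (7+3=10). 10 + next roll (9) = 19. Cumulative: 129
Frame 8: SPARE (9+1=10). 10 + next roll (6) = 16. Cumulative: 145
Frame 9: SPARE (6+4=10). 10 + next roll (1) = 11. Cumulative: 156
Frame 10: SPARE. Sum of all frame-10 rolls (1+9+1) = 11. Cumulative: 167

Answer: 7 35 54 63 90 110 129 145 156 167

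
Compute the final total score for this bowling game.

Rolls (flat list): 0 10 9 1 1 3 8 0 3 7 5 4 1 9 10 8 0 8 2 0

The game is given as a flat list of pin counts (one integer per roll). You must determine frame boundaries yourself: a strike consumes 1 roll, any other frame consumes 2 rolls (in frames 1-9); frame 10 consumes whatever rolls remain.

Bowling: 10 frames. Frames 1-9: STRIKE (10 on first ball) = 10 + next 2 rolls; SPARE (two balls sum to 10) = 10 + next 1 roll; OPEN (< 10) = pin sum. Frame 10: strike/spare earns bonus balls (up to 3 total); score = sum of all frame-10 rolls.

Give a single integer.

Frame 1: SPARE (0+10=10). 10 + next roll (9) = 19. Cumulative: 19
Frame 2: SPARE (9+1=10). 10 + next roll (1) = 11. Cumulative: 30
Frame 3: OPEN (1+3=4). Cumulative: 34
Frame 4: OPEN (8+0=8). Cumulative: 42
Frame 5: SPARE (3+7=10). 10 + next roll (5) = 15. Cumulative: 57
Frame 6: OPEN (5+4=9). Cumulative: 66
Frame 7: SPARE (1+9=10). 10 + next roll (10) = 20. Cumulative: 86
Frame 8: STRIKE. 10 + next two rolls (8+0) = 18. Cumulative: 104
Frame 9: OPEN (8+0=8). Cumulative: 112
Frame 10: SPARE. Sum of all frame-10 rolls (8+2+0) = 10. Cumulative: 122

Answer: 122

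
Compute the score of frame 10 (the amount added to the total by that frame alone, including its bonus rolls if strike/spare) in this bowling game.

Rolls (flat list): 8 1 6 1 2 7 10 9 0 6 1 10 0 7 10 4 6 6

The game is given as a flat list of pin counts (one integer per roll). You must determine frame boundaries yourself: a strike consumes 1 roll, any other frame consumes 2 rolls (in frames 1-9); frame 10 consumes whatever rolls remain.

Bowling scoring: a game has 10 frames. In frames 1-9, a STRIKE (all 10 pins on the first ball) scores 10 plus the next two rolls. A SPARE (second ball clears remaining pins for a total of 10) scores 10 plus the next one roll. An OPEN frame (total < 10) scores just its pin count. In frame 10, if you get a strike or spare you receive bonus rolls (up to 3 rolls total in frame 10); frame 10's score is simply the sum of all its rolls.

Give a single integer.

Frame 1: OPEN (8+1=9). Cumulative: 9
Frame 2: OPEN (6+1=7). Cumulative: 16
Frame 3: OPEN (2+7=9). Cumulative: 25
Frame 4: STRIKE. 10 + next two rolls (9+0) = 19. Cumulative: 44
Frame 5: OPEN (9+0=9). Cumulative: 53
Frame 6: OPEN (6+1=7). Cumulative: 60
Frame 7: STRIKE. 10 + next two rolls (0+7) = 17. Cumulative: 77
Frame 8: OPEN (0+7=7). Cumulative: 84
Frame 9: STRIKE. 10 + next two rolls (4+6) = 20. Cumulative: 104
Frame 10: SPARE. Sum of all frame-10 rolls (4+6+6) = 16. Cumulative: 120

Answer: 16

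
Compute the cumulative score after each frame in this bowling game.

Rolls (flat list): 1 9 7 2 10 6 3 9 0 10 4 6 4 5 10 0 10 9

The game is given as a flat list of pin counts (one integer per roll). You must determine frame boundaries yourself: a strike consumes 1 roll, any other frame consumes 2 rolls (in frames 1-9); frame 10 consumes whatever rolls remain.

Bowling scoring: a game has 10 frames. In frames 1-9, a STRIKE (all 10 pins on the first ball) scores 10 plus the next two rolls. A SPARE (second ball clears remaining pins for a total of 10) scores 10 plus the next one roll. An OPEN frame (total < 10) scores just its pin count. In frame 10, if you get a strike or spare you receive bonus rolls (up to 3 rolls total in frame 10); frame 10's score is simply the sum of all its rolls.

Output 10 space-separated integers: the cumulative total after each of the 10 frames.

Frame 1: SPARE (1+9=10). 10 + next roll (7) = 17. Cumulative: 17
Frame 2: OPEN (7+2=9). Cumulative: 26
Frame 3: STRIKE. 10 + next two rolls (6+3) = 19. Cumulative: 45
Frame 4: OPEN (6+3=9). Cumulative: 54
Frame 5: OPEN (9+0=9). Cumulative: 63
Frame 6: STRIKE. 10 + next two rolls (4+6) = 20. Cumulative: 83
Frame 7: SPARE (4+6=10). 10 + next roll (4) = 14. Cumulative: 97
Frame 8: OPEN (4+5=9). Cumulative: 106
Frame 9: STRIKE. 10 + next two rolls (0+10) = 20. Cumulative: 126
Frame 10: SPARE. Sum of all frame-10 rolls (0+10+9) = 19. Cumulative: 145

Answer: 17 26 45 54 63 83 97 106 126 145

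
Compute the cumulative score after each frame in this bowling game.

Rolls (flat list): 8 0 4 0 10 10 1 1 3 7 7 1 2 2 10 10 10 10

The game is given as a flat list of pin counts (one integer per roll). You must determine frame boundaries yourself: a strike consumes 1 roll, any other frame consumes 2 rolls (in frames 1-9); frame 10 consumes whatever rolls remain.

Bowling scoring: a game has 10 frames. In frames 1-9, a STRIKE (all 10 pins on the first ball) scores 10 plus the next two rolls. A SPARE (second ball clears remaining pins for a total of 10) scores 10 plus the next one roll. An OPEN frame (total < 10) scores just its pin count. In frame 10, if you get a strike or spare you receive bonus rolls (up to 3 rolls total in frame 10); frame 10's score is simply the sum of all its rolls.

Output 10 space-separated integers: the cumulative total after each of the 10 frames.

Frame 1: OPEN (8+0=8). Cumulative: 8
Frame 2: OPEN (4+0=4). Cumulative: 12
Frame 3: STRIKE. 10 + next two rolls (10+1) = 21. Cumulative: 33
Frame 4: STRIKE. 10 + next two rolls (1+1) = 12. Cumulative: 45
Frame 5: OPEN (1+1=2). Cumulative: 47
Frame 6: SPARE (3+7=10). 10 + next roll (7) = 17. Cumulative: 64
Frame 7: OPEN (7+1=8). Cumulative: 72
Frame 8: OPEN (2+2=4). Cumulative: 76
Frame 9: STRIKE. 10 + next two rolls (10+10) = 30. Cumulative: 106
Frame 10: STRIKE. Sum of all frame-10 rolls (10+10+10) = 30. Cumulative: 136

Answer: 8 12 33 45 47 64 72 76 106 136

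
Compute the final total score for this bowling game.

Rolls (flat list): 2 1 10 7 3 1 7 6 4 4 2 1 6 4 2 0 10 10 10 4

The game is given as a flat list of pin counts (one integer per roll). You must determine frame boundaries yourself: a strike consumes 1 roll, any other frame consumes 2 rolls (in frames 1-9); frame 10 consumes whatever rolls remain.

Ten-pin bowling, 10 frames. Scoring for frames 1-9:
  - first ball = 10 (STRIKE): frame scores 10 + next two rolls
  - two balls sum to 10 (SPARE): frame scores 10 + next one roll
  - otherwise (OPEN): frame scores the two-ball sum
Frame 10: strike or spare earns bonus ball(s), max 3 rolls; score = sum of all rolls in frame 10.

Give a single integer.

Answer: 119

Derivation:
Frame 1: OPEN (2+1=3). Cumulative: 3
Frame 2: STRIKE. 10 + next two rolls (7+3) = 20. Cumulative: 23
Frame 3: SPARE (7+3=10). 10 + next roll (1) = 11. Cumulative: 34
Frame 4: OPEN (1+7=8). Cumulative: 42
Frame 5: SPARE (6+4=10). 10 + next roll (4) = 14. Cumulative: 56
Frame 6: OPEN (4+2=6). Cumulative: 62
Frame 7: OPEN (1+6=7). Cumulative: 69
Frame 8: OPEN (4+2=6). Cumulative: 75
Frame 9: SPARE (0+10=10). 10 + next roll (10) = 20. Cumulative: 95
Frame 10: STRIKE. Sum of all frame-10 rolls (10+10+4) = 24. Cumulative: 119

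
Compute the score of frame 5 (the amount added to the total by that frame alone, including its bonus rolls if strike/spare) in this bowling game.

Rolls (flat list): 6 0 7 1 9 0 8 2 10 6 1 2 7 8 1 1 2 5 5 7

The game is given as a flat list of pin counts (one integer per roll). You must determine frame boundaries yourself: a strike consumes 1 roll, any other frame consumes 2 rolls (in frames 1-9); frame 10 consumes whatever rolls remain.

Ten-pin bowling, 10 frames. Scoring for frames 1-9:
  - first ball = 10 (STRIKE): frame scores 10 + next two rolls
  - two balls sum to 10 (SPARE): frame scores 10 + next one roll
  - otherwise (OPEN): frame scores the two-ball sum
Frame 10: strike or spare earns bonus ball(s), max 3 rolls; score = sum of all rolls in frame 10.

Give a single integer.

Frame 1: OPEN (6+0=6). Cumulative: 6
Frame 2: OPEN (7+1=8). Cumulative: 14
Frame 3: OPEN (9+0=9). Cumulative: 23
Frame 4: SPARE (8+2=10). 10 + next roll (10) = 20. Cumulative: 43
Frame 5: STRIKE. 10 + next two rolls (6+1) = 17. Cumulative: 60
Frame 6: OPEN (6+1=7). Cumulative: 67
Frame 7: OPEN (2+7=9). Cumulative: 76

Answer: 17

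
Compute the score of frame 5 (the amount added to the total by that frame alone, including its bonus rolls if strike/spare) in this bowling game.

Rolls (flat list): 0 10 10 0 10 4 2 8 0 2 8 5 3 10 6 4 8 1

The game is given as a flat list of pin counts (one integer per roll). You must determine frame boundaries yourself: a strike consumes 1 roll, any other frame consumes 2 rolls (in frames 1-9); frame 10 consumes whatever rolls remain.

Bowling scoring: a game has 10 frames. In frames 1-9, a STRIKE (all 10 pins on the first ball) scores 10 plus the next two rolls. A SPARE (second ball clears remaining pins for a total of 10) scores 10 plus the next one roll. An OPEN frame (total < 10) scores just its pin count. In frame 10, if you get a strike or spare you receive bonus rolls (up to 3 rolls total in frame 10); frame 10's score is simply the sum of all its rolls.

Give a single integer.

Frame 1: SPARE (0+10=10). 10 + next roll (10) = 20. Cumulative: 20
Frame 2: STRIKE. 10 + next two rolls (0+10) = 20. Cumulative: 40
Frame 3: SPARE (0+10=10). 10 + next roll (4) = 14. Cumulative: 54
Frame 4: OPEN (4+2=6). Cumulative: 60
Frame 5: OPEN (8+0=8). Cumulative: 68
Frame 6: SPARE (2+8=10). 10 + next roll (5) = 15. Cumulative: 83
Frame 7: OPEN (5+3=8). Cumulative: 91

Answer: 8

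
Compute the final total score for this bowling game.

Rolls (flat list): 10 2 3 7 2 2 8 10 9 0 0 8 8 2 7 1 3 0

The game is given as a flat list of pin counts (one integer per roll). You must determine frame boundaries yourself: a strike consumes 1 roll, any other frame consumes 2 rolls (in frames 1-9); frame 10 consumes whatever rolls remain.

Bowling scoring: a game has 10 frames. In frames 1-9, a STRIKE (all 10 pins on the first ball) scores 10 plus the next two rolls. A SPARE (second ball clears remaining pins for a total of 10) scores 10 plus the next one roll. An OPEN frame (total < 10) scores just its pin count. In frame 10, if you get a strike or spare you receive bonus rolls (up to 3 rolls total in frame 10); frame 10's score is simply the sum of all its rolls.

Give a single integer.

Answer: 113

Derivation:
Frame 1: STRIKE. 10 + next two rolls (2+3) = 15. Cumulative: 15
Frame 2: OPEN (2+3=5). Cumulative: 20
Frame 3: OPEN (7+2=9). Cumulative: 29
Frame 4: SPARE (2+8=10). 10 + next roll (10) = 20. Cumulative: 49
Frame 5: STRIKE. 10 + next two rolls (9+0) = 19. Cumulative: 68
Frame 6: OPEN (9+0=9). Cumulative: 77
Frame 7: OPEN (0+8=8). Cumulative: 85
Frame 8: SPARE (8+2=10). 10 + next roll (7) = 17. Cumulative: 102
Frame 9: OPEN (7+1=8). Cumulative: 110
Frame 10: OPEN. Sum of all frame-10 rolls (3+0) = 3. Cumulative: 113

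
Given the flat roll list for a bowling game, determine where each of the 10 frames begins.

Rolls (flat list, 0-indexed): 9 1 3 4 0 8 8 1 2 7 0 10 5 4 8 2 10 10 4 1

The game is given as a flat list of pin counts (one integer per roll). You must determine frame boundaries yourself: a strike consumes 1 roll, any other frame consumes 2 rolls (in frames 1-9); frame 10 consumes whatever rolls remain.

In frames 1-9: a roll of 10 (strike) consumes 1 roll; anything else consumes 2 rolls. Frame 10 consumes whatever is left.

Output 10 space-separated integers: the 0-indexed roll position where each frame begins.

Answer: 0 2 4 6 8 10 12 14 16 17

Derivation:
Frame 1 starts at roll index 0: rolls=9,1 (sum=10), consumes 2 rolls
Frame 2 starts at roll index 2: rolls=3,4 (sum=7), consumes 2 rolls
Frame 3 starts at roll index 4: rolls=0,8 (sum=8), consumes 2 rolls
Frame 4 starts at roll index 6: rolls=8,1 (sum=9), consumes 2 rolls
Frame 5 starts at roll index 8: rolls=2,7 (sum=9), consumes 2 rolls
Frame 6 starts at roll index 10: rolls=0,10 (sum=10), consumes 2 rolls
Frame 7 starts at roll index 12: rolls=5,4 (sum=9), consumes 2 rolls
Frame 8 starts at roll index 14: rolls=8,2 (sum=10), consumes 2 rolls
Frame 9 starts at roll index 16: roll=10 (strike), consumes 1 roll
Frame 10 starts at roll index 17: 3 remaining rolls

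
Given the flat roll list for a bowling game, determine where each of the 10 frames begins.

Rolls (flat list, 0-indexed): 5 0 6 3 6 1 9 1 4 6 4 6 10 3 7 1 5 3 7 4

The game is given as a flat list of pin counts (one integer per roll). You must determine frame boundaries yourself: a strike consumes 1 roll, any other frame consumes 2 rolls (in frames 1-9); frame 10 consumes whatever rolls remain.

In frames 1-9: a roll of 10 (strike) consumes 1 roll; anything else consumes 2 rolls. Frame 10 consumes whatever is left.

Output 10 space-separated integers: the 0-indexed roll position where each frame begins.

Frame 1 starts at roll index 0: rolls=5,0 (sum=5), consumes 2 rolls
Frame 2 starts at roll index 2: rolls=6,3 (sum=9), consumes 2 rolls
Frame 3 starts at roll index 4: rolls=6,1 (sum=7), consumes 2 rolls
Frame 4 starts at roll index 6: rolls=9,1 (sum=10), consumes 2 rolls
Frame 5 starts at roll index 8: rolls=4,6 (sum=10), consumes 2 rolls
Frame 6 starts at roll index 10: rolls=4,6 (sum=10), consumes 2 rolls
Frame 7 starts at roll index 12: roll=10 (strike), consumes 1 roll
Frame 8 starts at roll index 13: rolls=3,7 (sum=10), consumes 2 rolls
Frame 9 starts at roll index 15: rolls=1,5 (sum=6), consumes 2 rolls
Frame 10 starts at roll index 17: 3 remaining rolls

Answer: 0 2 4 6 8 10 12 13 15 17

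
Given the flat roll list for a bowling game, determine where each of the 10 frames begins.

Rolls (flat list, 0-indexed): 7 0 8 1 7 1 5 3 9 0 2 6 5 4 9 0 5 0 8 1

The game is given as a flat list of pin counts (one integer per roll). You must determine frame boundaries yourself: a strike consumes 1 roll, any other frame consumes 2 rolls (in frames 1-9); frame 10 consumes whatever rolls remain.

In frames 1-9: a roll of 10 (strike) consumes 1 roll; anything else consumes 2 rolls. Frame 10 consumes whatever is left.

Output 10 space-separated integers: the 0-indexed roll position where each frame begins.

Frame 1 starts at roll index 0: rolls=7,0 (sum=7), consumes 2 rolls
Frame 2 starts at roll index 2: rolls=8,1 (sum=9), consumes 2 rolls
Frame 3 starts at roll index 4: rolls=7,1 (sum=8), consumes 2 rolls
Frame 4 starts at roll index 6: rolls=5,3 (sum=8), consumes 2 rolls
Frame 5 starts at roll index 8: rolls=9,0 (sum=9), consumes 2 rolls
Frame 6 starts at roll index 10: rolls=2,6 (sum=8), consumes 2 rolls
Frame 7 starts at roll index 12: rolls=5,4 (sum=9), consumes 2 rolls
Frame 8 starts at roll index 14: rolls=9,0 (sum=9), consumes 2 rolls
Frame 9 starts at roll index 16: rolls=5,0 (sum=5), consumes 2 rolls
Frame 10 starts at roll index 18: 2 remaining rolls

Answer: 0 2 4 6 8 10 12 14 16 18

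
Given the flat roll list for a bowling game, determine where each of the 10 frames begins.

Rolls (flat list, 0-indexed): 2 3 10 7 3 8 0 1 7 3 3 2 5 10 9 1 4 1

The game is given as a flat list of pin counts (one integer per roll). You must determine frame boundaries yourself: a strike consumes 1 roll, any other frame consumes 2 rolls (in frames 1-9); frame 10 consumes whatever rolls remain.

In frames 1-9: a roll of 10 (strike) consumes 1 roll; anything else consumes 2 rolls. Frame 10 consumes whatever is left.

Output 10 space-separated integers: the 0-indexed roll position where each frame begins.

Frame 1 starts at roll index 0: rolls=2,3 (sum=5), consumes 2 rolls
Frame 2 starts at roll index 2: roll=10 (strike), consumes 1 roll
Frame 3 starts at roll index 3: rolls=7,3 (sum=10), consumes 2 rolls
Frame 4 starts at roll index 5: rolls=8,0 (sum=8), consumes 2 rolls
Frame 5 starts at roll index 7: rolls=1,7 (sum=8), consumes 2 rolls
Frame 6 starts at roll index 9: rolls=3,3 (sum=6), consumes 2 rolls
Frame 7 starts at roll index 11: rolls=2,5 (sum=7), consumes 2 rolls
Frame 8 starts at roll index 13: roll=10 (strike), consumes 1 roll
Frame 9 starts at roll index 14: rolls=9,1 (sum=10), consumes 2 rolls
Frame 10 starts at roll index 16: 2 remaining rolls

Answer: 0 2 3 5 7 9 11 13 14 16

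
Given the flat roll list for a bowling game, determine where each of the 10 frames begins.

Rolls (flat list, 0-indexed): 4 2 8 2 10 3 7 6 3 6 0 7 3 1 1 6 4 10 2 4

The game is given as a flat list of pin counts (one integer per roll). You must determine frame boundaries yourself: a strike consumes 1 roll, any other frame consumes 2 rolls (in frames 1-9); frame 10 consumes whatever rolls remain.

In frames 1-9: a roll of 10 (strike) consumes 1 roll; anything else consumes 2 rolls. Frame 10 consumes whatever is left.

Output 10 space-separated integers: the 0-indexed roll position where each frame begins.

Frame 1 starts at roll index 0: rolls=4,2 (sum=6), consumes 2 rolls
Frame 2 starts at roll index 2: rolls=8,2 (sum=10), consumes 2 rolls
Frame 3 starts at roll index 4: roll=10 (strike), consumes 1 roll
Frame 4 starts at roll index 5: rolls=3,7 (sum=10), consumes 2 rolls
Frame 5 starts at roll index 7: rolls=6,3 (sum=9), consumes 2 rolls
Frame 6 starts at roll index 9: rolls=6,0 (sum=6), consumes 2 rolls
Frame 7 starts at roll index 11: rolls=7,3 (sum=10), consumes 2 rolls
Frame 8 starts at roll index 13: rolls=1,1 (sum=2), consumes 2 rolls
Frame 9 starts at roll index 15: rolls=6,4 (sum=10), consumes 2 rolls
Frame 10 starts at roll index 17: 3 remaining rolls

Answer: 0 2 4 5 7 9 11 13 15 17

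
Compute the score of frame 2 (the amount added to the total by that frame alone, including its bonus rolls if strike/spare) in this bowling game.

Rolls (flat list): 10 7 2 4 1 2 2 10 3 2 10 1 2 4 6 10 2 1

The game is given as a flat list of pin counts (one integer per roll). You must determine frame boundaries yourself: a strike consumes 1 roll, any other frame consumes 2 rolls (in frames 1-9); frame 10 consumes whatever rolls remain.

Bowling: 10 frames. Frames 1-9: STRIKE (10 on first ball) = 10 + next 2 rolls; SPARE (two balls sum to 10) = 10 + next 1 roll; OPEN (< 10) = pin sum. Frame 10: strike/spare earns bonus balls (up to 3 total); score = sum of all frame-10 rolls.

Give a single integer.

Frame 1: STRIKE. 10 + next two rolls (7+2) = 19. Cumulative: 19
Frame 2: OPEN (7+2=9). Cumulative: 28
Frame 3: OPEN (4+1=5). Cumulative: 33
Frame 4: OPEN (2+2=4). Cumulative: 37

Answer: 9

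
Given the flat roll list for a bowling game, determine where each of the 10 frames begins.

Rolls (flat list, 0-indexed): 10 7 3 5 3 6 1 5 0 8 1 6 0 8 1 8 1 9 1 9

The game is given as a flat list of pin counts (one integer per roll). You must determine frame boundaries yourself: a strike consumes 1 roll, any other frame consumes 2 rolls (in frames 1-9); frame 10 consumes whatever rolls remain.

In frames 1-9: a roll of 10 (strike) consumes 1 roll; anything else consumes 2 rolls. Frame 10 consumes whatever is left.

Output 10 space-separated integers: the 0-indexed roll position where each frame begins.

Frame 1 starts at roll index 0: roll=10 (strike), consumes 1 roll
Frame 2 starts at roll index 1: rolls=7,3 (sum=10), consumes 2 rolls
Frame 3 starts at roll index 3: rolls=5,3 (sum=8), consumes 2 rolls
Frame 4 starts at roll index 5: rolls=6,1 (sum=7), consumes 2 rolls
Frame 5 starts at roll index 7: rolls=5,0 (sum=5), consumes 2 rolls
Frame 6 starts at roll index 9: rolls=8,1 (sum=9), consumes 2 rolls
Frame 7 starts at roll index 11: rolls=6,0 (sum=6), consumes 2 rolls
Frame 8 starts at roll index 13: rolls=8,1 (sum=9), consumes 2 rolls
Frame 9 starts at roll index 15: rolls=8,1 (sum=9), consumes 2 rolls
Frame 10 starts at roll index 17: 3 remaining rolls

Answer: 0 1 3 5 7 9 11 13 15 17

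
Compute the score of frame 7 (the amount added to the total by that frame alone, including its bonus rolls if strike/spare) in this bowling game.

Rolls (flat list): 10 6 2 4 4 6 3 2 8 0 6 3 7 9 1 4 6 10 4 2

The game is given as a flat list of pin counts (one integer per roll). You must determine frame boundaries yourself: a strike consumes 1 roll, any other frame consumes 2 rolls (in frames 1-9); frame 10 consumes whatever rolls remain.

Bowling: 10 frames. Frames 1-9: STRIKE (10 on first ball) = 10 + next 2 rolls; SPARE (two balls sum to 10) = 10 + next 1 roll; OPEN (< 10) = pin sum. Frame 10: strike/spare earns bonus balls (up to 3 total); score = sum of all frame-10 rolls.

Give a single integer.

Frame 1: STRIKE. 10 + next two rolls (6+2) = 18. Cumulative: 18
Frame 2: OPEN (6+2=8). Cumulative: 26
Frame 3: OPEN (4+4=8). Cumulative: 34
Frame 4: OPEN (6+3=9). Cumulative: 43
Frame 5: SPARE (2+8=10). 10 + next roll (0) = 10. Cumulative: 53
Frame 6: OPEN (0+6=6). Cumulative: 59
Frame 7: SPARE (3+7=10). 10 + next roll (9) = 19. Cumulative: 78
Frame 8: SPARE (9+1=10). 10 + next roll (4) = 14. Cumulative: 92
Frame 9: SPARE (4+6=10). 10 + next roll (10) = 20. Cumulative: 112

Answer: 19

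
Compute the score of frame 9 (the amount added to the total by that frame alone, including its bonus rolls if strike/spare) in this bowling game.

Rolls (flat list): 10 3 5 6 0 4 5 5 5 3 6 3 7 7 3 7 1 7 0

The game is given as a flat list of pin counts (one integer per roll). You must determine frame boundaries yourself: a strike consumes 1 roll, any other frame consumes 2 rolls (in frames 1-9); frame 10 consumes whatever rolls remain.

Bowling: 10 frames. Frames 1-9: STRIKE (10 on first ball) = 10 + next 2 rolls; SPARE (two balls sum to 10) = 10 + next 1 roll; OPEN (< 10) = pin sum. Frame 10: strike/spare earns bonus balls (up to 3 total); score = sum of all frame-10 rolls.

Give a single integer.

Answer: 8

Derivation:
Frame 1: STRIKE. 10 + next two rolls (3+5) = 18. Cumulative: 18
Frame 2: OPEN (3+5=8). Cumulative: 26
Frame 3: OPEN (6+0=6). Cumulative: 32
Frame 4: OPEN (4+5=9). Cumulative: 41
Frame 5: SPARE (5+5=10). 10 + next roll (3) = 13. Cumulative: 54
Frame 6: OPEN (3+6=9). Cumulative: 63
Frame 7: SPARE (3+7=10). 10 + next roll (7) = 17. Cumulative: 80
Frame 8: SPARE (7+3=10). 10 + next roll (7) = 17. Cumulative: 97
Frame 9: OPEN (7+1=8). Cumulative: 105
Frame 10: OPEN. Sum of all frame-10 rolls (7+0) = 7. Cumulative: 112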